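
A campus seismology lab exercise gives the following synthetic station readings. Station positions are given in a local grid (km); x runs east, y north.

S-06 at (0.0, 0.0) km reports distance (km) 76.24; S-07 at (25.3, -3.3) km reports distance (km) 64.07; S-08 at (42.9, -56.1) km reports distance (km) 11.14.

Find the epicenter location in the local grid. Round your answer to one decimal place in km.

Circle about each station: x² + y² = 76.24²; (x − 25.3)² + (y + 3.3)² = 64.07²; (x − 42.9)² + (y + 56.1)² = 11.14².
Subtracting the S-06 equation from the S-07 and S-08 equations removes the quadratic terms:
50.6 x − 6.6 y = 2358.55
85.8 x − 112.2 y = 10676.06
Solving the 2×2 system: x ≈ 38.0, y ≈ -66.1 km.

38.0 km east, -66.1 km north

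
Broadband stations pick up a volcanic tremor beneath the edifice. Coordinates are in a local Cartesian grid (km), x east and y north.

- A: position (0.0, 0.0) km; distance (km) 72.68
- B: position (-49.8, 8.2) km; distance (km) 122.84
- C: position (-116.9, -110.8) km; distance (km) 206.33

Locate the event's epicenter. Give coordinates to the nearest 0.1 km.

x ≈ 69.3 km, y ≈ -21.9 km

Circle about each station: x² + y² = 72.68²; (x + 49.8)² + (y − 8.2)² = 122.84²; (x + 116.9)² + (y + 110.8)² = 206.33².
Subtracting the A equation from the B and C equations removes the quadratic terms:
-99.6 x + 16.4 y = -7260.00
-233.8 x − 221.6 y = -11347.44
Solving the 2×2 system: x ≈ 69.3, y ≈ -21.9 km.
Check against A (with the unrounded x, y): √(x²+y²) = 72.66 ≈ 72.68 km. ✓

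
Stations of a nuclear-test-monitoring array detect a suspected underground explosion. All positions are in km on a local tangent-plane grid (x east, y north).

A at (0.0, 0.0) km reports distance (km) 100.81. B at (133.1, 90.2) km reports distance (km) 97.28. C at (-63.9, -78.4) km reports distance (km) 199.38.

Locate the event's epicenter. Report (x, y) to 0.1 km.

(35.9, 94.2)

Circle about each station: x² + y² = 100.81²; (x − 133.1)² + (y − 90.2)² = 97.28²; (x + 63.9)² + (y + 78.4)² = 199.38².
Subtracting the A equation from the B and C equations removes the quadratic terms:
266.2 x + 180.4 y = 26550.91
-127.8 x − 156.8 y = -19359.96
Solving the 2×2 system: x ≈ 35.9, y ≈ 94.2 km.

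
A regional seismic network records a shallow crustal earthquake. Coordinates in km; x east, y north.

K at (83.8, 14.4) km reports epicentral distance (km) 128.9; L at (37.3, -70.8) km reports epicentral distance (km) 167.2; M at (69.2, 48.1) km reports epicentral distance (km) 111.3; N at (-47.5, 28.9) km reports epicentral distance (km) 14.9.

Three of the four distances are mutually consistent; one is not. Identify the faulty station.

Solve using three stations at a time. Using K, M, N (subtract circle equations pairwise → linear system) gives (x, y) ≈ (-42.0, 42.7).
Distances from that point to each station vs reported:
  K: calculated 128.9 vs reported 128.9 → residual 0.0 km
  L: calculated 138.4 vs reported 167.2 → residual 28.8 km
  M: calculated 111.3 vs reported 111.3 → residual 0.0 km
  N: calculated 14.8 vs reported 14.9 → residual 0.1 km
K, M, N are mutually consistent (residuals ≈ 0); L is off by 28.8 km.

L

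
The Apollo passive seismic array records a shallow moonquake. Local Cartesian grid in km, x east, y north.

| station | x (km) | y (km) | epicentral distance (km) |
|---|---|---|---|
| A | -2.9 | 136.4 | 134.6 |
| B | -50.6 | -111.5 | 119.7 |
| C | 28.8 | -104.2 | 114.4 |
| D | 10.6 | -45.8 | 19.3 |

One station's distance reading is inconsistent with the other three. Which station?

Solve using three stations at a time. Using A, B, C (subtract circle equations pairwise → linear system) gives (x, y) ≈ (-13.2, 2.2).
Distances from that point to each station vs reported:
  A: calculated 134.6 vs reported 134.6 → residual 0.0 km
  B: calculated 119.7 vs reported 119.7 → residual 0.0 km
  C: calculated 114.4 vs reported 114.4 → residual 0.0 km
  D: calculated 53.6 vs reported 19.3 → residual 34.3 km
A, B, C are mutually consistent (residuals ≈ 0); D is off by 34.3 km.

D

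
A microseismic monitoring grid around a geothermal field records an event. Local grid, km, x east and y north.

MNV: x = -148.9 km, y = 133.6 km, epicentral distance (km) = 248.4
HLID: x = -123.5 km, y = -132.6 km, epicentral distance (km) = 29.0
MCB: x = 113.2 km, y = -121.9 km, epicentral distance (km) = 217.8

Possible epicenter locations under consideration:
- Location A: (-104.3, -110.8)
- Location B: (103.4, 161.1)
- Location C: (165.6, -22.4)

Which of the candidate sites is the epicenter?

For each candidate, compare |candidate − station| to the reported distance:
Location A: residuals MNV 0.0, HLID 0.0, MCB 0.0 → max 0.0 km
Location B: residuals MNV 5.4, HLID 342.1, MCB 65.4 → max 342.1 km
Location C: residuals MNV 102.7, HLID 280.4, MCB 105.3 → max 280.4 km
Only Location A has all residuals ≈ 0.

Location A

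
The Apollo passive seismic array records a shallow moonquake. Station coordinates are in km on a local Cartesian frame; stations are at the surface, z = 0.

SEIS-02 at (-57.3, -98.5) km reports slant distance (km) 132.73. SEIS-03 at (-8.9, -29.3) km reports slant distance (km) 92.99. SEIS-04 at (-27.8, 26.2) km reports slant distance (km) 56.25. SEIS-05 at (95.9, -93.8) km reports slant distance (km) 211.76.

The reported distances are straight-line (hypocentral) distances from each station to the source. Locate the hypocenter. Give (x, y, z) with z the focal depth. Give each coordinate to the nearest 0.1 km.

Each station gives a sphere (x−x_i)² + (y−y_i)² + z² = d_i² (stations at z=0).
Subtracting the SEIS-02 sphere from SEIS-03 and SEIS-04: z² cancels, leaving linear equations in x and y:
96.8 x + 138.4 y = -3077.73
59.0 x + 249.4 y = 2926.93
Solving: x ≈ -73.401, y ≈ 29.100 km (keep extra digits for the depth step; rounded: -73.4, 29.1).
Then from the SEIS-02 sphere: z² = 132.73² − (x + 57.3)² − (y + 98.5)² with x = -73.401, y = 29.100, so z ≈ 32.806 ≈ 32.8 km.

x ≈ -73.4 km, y ≈ 29.1 km, depth ≈ 32.8 km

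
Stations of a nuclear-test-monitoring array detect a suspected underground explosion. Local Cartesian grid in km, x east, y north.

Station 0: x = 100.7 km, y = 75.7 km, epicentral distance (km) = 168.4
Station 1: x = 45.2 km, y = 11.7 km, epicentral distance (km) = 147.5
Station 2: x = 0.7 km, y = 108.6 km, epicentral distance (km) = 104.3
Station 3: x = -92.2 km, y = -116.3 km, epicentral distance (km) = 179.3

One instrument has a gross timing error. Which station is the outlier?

Station 0

Solve using three stations at a time. Using Station 1, Station 2, Station 3 (subtract circle equations pairwise → linear system) gives (x, y) ≈ (-93.1, 63.0).
Distances from that point to each station vs reported:
  Station 0: calculated 194.2 vs reported 168.4 → residual 25.8 km
  Station 1: calculated 147.5 vs reported 147.5 → residual 0.0 km
  Station 2: calculated 104.3 vs reported 104.3 → residual 0.0 km
  Station 3: calculated 179.3 vs reported 179.3 → residual 0.0 km
Station 1, Station 2, Station 3 are mutually consistent (residuals ≈ 0); Station 0 is off by 25.8 km.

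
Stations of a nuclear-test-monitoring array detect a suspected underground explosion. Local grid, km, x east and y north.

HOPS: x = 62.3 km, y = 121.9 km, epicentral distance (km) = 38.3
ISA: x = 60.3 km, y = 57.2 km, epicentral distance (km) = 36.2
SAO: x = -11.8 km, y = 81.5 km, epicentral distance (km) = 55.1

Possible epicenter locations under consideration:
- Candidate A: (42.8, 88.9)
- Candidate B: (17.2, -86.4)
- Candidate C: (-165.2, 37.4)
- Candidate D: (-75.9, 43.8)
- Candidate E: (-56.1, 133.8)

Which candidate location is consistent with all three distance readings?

For each candidate, compare |candidate − station| to the reported distance:
Candidate A: residuals HOPS 0.0, ISA 0.0, SAO 0.0 → max 0.0 km
Candidate B: residuals HOPS 174.8, ISA 113.7, SAO 115.3 → max 174.8 km
Candidate C: residuals HOPS 204.4, ISA 190.2, SAO 104.5 → max 204.4 km
Candidate D: residuals HOPS 120.4, ISA 100.7, SAO 19.3 → max 120.4 km
Candidate E: residuals HOPS 80.7, ISA 103.1, SAO 13.4 → max 103.1 km
Only Candidate A has all residuals ≈ 0.

Candidate A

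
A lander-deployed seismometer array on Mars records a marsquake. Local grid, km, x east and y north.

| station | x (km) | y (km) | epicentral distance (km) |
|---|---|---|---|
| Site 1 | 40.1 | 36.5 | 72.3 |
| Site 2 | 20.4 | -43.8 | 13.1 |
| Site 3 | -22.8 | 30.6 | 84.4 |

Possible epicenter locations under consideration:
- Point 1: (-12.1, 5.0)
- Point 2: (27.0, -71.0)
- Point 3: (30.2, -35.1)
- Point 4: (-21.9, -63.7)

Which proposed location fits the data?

For each candidate, compare |candidate − station| to the reported distance:
Point 1: residuals Site 1 11.3, Site 2 45.5, Site 3 56.7 → max 56.7 km
Point 2: residuals Site 1 36.0, Site 2 14.9, Site 3 28.7 → max 36.0 km
Point 3: residuals Site 1 0.0, Site 2 0.0, Site 3 0.0 → max 0.0 km
Point 4: residuals Site 1 45.5, Site 2 33.6, Site 3 9.9 → max 45.5 km
Only Point 3 has all residuals ≈ 0.

Point 3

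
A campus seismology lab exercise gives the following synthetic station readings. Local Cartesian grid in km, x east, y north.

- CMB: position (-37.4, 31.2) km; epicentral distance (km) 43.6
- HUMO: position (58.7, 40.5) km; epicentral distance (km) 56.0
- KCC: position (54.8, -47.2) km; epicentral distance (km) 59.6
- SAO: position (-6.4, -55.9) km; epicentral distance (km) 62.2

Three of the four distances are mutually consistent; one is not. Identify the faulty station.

CMB

Solve using three stations at a time. Using HUMO, KCC, SAO (subtract circle equations pairwise → linear system) gives (x, y) ≈ (19.4, 0.7).
Distances from that point to each station vs reported:
  CMB: calculated 64.4 vs reported 43.6 → residual 20.8 km
  HUMO: calculated 56.0 vs reported 56.0 → residual 0.0 km
  KCC: calculated 59.6 vs reported 59.6 → residual 0.0 km
  SAO: calculated 62.2 vs reported 62.2 → residual 0.0 km
HUMO, KCC, SAO are mutually consistent (residuals ≈ 0); CMB is off by 20.8 km.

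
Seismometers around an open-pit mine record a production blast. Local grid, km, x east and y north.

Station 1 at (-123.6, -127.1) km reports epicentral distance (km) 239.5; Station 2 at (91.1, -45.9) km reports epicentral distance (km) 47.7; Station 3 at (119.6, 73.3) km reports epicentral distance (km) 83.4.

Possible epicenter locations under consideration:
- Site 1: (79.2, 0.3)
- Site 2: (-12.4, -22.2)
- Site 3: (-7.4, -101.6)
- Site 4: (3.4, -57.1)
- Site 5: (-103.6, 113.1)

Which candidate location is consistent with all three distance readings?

For each candidate, compare |candidate − station| to the reported distance:
Site 1: residuals Station 1 0.0, Station 2 0.0, Station 3 0.0 → max 0.0 km
Site 2: residuals Station 1 86.6, Station 2 58.5, Station 3 79.5 → max 86.6 km
Site 3: residuals Station 1 120.5, Station 2 65.5, Station 3 132.7 → max 132.7 km
Site 4: residuals Station 1 94.5, Station 2 40.7, Station 3 91.3 → max 94.5 km
Site 5: residuals Station 1 1.5, Station 2 203.7, Station 3 143.3 → max 203.7 km
Only Site 1 has all residuals ≈ 0.

Site 1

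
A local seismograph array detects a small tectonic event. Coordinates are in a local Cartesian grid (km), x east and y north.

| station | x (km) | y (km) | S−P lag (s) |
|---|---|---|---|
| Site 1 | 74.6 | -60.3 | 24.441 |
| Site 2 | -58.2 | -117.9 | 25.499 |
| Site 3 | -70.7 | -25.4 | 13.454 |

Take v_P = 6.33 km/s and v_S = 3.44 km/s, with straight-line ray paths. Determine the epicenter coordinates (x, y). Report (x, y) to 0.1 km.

x ≈ -51.3 km, y ≈ 74.1 km

Distance from S−P lag: d = Δt · v_P v_S / (v_P − v_S) = Δt · (6.33·3.44)/(6.33−3.44) ≈ 7.5347·Δt.
So d_Site 1 = 184.15, d_Site 2 = 192.13, d_Site 3 = 101.37 km.
Circle about each station: (x − 74.6)² + (y + 60.3)² = 184.15²; (x + 58.2)² + (y + 117.9)² = 192.13²; (x + 70.7)² + (y + 25.4)² = 101.37².
Subtracting the Site 1 equation from the Site 2 and Site 3 equations removes the quadratic terms:
-265.6 x − 115.2 y = 5083.69
-290.6 x + 69.8 y = 20077.75
Solving the 2×2 system: x ≈ -51.3, y ≈ 74.1 km.
Check against Site 1 (with the unrounded x, y): √((x − 74.6)²+(y + 60.3)²) = 184.16 ≈ 184.15 km. ✓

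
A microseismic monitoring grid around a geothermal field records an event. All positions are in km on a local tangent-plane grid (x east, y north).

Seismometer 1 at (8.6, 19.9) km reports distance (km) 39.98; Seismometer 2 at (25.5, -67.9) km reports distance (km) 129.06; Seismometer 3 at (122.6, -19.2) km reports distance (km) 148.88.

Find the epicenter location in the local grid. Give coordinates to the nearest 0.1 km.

Circle about each station: (x − 8.6)² + (y − 19.9)² = 39.98²; (x − 25.5)² + (y + 67.9)² = 129.06²; (x − 122.6)² + (y + 19.2)² = 148.88².
Subtracting pairs of circle equations eliminates x²+y² and gives linear equations (the radical axes):
33.8 x − 175.6 y = -10267.39
228.0 x − 78.2 y = -5637.42
Solving the 2×2 system: x ≈ -5.0, y ≈ 57.5 km.

(-5.0, 57.5)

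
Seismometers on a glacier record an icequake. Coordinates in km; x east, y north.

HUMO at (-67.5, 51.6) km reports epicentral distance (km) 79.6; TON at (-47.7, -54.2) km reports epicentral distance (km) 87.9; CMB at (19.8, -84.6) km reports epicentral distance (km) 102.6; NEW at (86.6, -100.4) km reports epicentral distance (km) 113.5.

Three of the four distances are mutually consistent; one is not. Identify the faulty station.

NEW

Solve using three stations at a time. Using HUMO, TON, CMB (subtract circle equations pairwise → linear system) gives (x, y) ≈ (4.1, 16.8).
Distances from that point to each station vs reported:
  HUMO: calculated 79.6 vs reported 79.6 → residual 0.0 km
  TON: calculated 87.9 vs reported 87.9 → residual 0.0 km
  CMB: calculated 102.6 vs reported 102.6 → residual 0.0 km
  NEW: calculated 143.3 vs reported 113.5 → residual 29.8 km
HUMO, TON, CMB are mutually consistent (residuals ≈ 0); NEW is off by 29.8 km.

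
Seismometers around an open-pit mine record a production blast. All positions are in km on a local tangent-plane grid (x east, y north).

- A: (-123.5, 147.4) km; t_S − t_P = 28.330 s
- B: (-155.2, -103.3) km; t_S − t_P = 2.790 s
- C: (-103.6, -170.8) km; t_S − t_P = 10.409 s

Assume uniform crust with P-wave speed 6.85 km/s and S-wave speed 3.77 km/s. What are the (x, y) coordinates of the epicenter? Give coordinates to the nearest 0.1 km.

(-136.1, -89.8)

Distance from S−P lag: d = Δt · v_P v_S / (v_P − v_S) = Δt · (6.85·3.77)/(6.85−3.77) ≈ 8.3846·Δt.
So d_A = 237.54, d_B = 23.39, d_C = 87.28 km.
Circle about each station: (x + 123.5)² + (y − 147.4)² = 237.54²; (x + 155.2)² + (y + 103.3)² = 23.39²; (x + 103.6)² + (y + 170.8)² = 87.28².
Subtracting the A equation from the B and C equations removes the quadratic terms:
-63.4 x − 501.4 y = 53657.08
39.8 x − 636.4 y = 51734.04
Solving the 2×2 system: x ≈ -136.1, y ≈ -89.8 km.
Check against A (with the unrounded x, y): √((x + 123.5)²+(y − 147.4)²) = 237.54 ≈ 237.54 km. ✓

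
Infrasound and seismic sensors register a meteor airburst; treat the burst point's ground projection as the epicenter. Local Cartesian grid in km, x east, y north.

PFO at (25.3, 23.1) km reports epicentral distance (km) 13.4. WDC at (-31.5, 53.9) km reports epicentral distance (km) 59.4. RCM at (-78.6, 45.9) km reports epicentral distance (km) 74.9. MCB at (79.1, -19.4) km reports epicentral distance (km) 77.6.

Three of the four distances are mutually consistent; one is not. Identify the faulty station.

RCM

Solve using three stations at a time. Using PFO, WDC, MCB (subtract circle equations pairwise → linear system) gives (x, y) ≈ (25.3, 36.6).
Distances from that point to each station vs reported:
  PFO: calculated 13.5 vs reported 13.4 → residual 0.1 km
  WDC: calculated 59.4 vs reported 59.4 → residual 0.0 km
  RCM: calculated 104.4 vs reported 74.9 → residual 29.5 km
  MCB: calculated 77.6 vs reported 77.6 → residual 0.0 km
PFO, WDC, MCB are mutually consistent (residuals ≈ 0); RCM is off by 29.5 km.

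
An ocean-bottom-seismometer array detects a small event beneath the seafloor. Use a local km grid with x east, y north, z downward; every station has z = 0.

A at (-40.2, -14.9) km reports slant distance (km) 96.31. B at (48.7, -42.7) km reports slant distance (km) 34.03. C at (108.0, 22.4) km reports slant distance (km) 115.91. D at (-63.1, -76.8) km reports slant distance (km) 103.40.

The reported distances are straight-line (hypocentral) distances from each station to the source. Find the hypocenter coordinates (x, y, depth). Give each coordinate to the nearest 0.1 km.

Each station gives a sphere (x−x_i)² + (y−y_i)² + z² = d_i² (stations at z=0).
Subtracting the A sphere from B and C: z² cancels, leaving linear equations in x and y:
177.8 x − 55.6 y = 10474.51
296.4 x + 74.6 y = 6168.20
Solving: x ≈ 37.801, y ≈ -67.508 km (keep extra digits for the depth step; rounded: 37.8, -67.5).
Then from the A sphere: z² = 96.31² − (x + 40.2)² − (y + 14.9)² with x = 37.801, y = -67.508, so z ≈ 20.588 ≈ 20.6 km.

(37.8, -67.5, 20.6)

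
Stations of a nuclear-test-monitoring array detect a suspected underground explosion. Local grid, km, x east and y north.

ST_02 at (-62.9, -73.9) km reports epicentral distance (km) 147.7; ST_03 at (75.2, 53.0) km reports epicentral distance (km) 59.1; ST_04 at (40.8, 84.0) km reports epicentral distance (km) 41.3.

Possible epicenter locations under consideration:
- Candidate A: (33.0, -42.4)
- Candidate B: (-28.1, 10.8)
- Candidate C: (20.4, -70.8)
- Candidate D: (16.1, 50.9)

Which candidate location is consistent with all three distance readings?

For each candidate, compare |candidate − station| to the reported distance:
Candidate A: residuals ST_02 46.8, ST_03 45.2, ST_04 85.3 → max 85.3 km
Candidate B: residuals ST_02 56.1, ST_03 52.5, ST_04 59.2 → max 59.2 km
Candidate C: residuals ST_02 64.3, ST_03 76.3, ST_04 114.8 → max 114.8 km
Candidate D: residuals ST_02 0.0, ST_03 0.0, ST_04 0.0 → max 0.0 km
Only Candidate D has all residuals ≈ 0.

Candidate D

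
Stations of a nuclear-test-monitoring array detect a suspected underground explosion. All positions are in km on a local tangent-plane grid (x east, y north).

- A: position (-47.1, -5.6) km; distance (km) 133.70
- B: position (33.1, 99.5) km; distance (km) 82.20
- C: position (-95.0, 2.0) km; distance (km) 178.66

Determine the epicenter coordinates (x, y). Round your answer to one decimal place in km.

x ≈ 81.0 km, y ≈ 32.7 km

Circle about each station: (x + 47.1)² + (y + 5.6)² = 133.70²; (x − 33.1)² + (y − 99.5)² = 82.20²; (x + 95.0)² + (y − 2.0)² = 178.66².
Subtracting pairs of circle equations eliminates x²+y² and gives linear equations (the radical axes):
160.4 x + 210.2 y = 19864.94
-95.8 x + 15.2 y = -7264.48
Solving the 2×2 system: x ≈ 81.0, y ≈ 32.7 km.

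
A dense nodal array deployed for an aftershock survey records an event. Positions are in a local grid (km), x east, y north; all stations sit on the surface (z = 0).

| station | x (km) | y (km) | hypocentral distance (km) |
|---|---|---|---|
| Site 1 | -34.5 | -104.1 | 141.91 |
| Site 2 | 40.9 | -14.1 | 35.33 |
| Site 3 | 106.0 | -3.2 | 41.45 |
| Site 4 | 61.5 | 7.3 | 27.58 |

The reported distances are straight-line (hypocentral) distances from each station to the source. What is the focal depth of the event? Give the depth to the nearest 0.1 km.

z ≈ 19.5 km

Each station gives a sphere (x−x_i)² + (y−y_i)² + z² = d_i² (stations at z=0).
Subtracting the Site 1 sphere from Site 2 and Site 3: z² cancels, leaving linear equations in x and y:
150.8 x + 180.0 y = 8734.80
281.0 x + 201.8 y = 17639.53
Solving: x ≈ 70.101, y ≈ -10.202 km (keep extra digits for the depth step; rounded: 70.1, -10.2).
Then from the Site 1 sphere: z² = 141.91² − (x + 34.5)² − (y + 104.1)² with x = 70.101, y = -10.202, so z ≈ 19.500 ≈ 19.5 km.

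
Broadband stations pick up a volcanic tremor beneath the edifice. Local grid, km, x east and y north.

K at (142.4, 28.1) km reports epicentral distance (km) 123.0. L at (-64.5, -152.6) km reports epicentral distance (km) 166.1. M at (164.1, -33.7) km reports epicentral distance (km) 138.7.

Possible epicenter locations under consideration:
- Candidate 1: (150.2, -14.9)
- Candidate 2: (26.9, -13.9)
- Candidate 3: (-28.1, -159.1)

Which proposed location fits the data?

For each candidate, compare |candidate − station| to the reported distance:
Candidate 1: residuals K 79.3, L 89.0, M 115.3 → max 115.3 km
Candidate 2: residuals K 0.1, L 0.0, M 0.1 → max 0.1 km
Candidate 3: residuals K 130.2, L 129.1, M 90.8 → max 130.2 km
Only Candidate 2 has all residuals ≈ 0.

Candidate 2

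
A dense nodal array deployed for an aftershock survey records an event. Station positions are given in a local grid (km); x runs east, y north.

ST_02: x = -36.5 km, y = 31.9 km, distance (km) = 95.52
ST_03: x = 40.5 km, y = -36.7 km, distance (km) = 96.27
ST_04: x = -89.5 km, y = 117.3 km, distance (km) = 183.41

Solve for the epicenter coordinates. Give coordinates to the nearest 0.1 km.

Circle about each station: (x + 36.5)² + (y − 31.9)² = 95.52²; (x − 40.5)² + (y + 36.7)² = 96.27²; (x + 89.5)² + (y − 117.3)² = 183.41².
Subtracting the ST_02 equation from the ST_03 and ST_04 equations removes the quadratic terms:
154.0 x − 137.2 y = 493.44
-106.0 x + 170.8 y = -5095.48
Solving the 2×2 system: x ≈ -52.3, y ≈ -62.3 km.
Check against ST_02 (with the unrounded x, y): √((x + 36.5)²+(y − 31.9)²) = 95.49 ≈ 95.52 km. ✓

-52.3 km east, -62.3 km north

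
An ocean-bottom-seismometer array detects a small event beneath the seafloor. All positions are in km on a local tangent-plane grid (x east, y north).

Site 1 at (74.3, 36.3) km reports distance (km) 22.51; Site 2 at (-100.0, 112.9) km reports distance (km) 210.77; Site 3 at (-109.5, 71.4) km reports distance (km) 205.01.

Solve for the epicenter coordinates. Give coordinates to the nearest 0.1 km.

Circle about each station: (x − 74.3)² + (y − 36.3)² = 22.51²; (x + 100.0)² + (y − 112.9)² = 210.77²; (x + 109.5)² + (y − 71.4)² = 205.01².
Subtracting pairs of circle equations eliminates x²+y² and gives linear equations (the radical axes):
-348.6 x + 153.2 y = -28009.06
-367.6 x + 70.2 y = -31272.37
Solving the 2×2 system: x ≈ 88.7, y ≈ 19.0 km.

x ≈ 88.7 km, y ≈ 19.0 km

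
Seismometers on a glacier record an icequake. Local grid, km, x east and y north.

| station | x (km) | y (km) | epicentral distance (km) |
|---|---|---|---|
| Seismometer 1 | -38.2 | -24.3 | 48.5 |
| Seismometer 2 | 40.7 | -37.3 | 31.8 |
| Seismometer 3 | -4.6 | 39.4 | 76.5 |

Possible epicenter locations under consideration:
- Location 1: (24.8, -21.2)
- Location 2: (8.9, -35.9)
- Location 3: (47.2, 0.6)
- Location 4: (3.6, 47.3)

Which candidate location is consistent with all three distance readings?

Location 2

For each candidate, compare |candidate − station| to the reported distance:
Location 1: residuals Seismometer 1 14.6, Seismometer 2 9.2, Seismometer 3 9.1 → max 14.6 km
Location 2: residuals Seismometer 1 0.0, Seismometer 2 0.0, Seismometer 3 0.0 → max 0.0 km
Location 3: residuals Seismometer 1 40.5, Seismometer 2 6.7, Seismometer 3 11.8 → max 40.5 km
Location 4: residuals Seismometer 1 34.4, Seismometer 2 60.6, Seismometer 3 65.1 → max 65.1 km
Only Location 2 has all residuals ≈ 0.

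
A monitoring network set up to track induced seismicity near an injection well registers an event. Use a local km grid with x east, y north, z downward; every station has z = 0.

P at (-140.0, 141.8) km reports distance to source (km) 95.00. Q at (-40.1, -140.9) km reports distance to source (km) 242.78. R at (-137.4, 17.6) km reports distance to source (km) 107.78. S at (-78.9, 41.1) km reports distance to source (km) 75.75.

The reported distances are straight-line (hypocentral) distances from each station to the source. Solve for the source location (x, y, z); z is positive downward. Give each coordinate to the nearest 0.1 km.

(-82.8, 91.3, 56.6)

Each station gives a sphere (x−x_i)² + (y−y_i)² + z² = d_i² (stations at z=0).
Subtracting the P sphere from Q and R: z² cancels, leaving linear equations in x and y:
199.8 x − 565.4 y = -68163.55
5.2 x − 248.4 y = -23110.25
Solving: x ≈ -82.786, y ≈ 91.303 km (keep extra digits for the depth step; rounded: -82.8, 91.3).
Then from the P sphere: z² = 95.00² − (x + 140.0)² − (y − 141.8)² with x = -82.786, y = 91.303, so z ≈ 56.583 ≈ 56.6 km.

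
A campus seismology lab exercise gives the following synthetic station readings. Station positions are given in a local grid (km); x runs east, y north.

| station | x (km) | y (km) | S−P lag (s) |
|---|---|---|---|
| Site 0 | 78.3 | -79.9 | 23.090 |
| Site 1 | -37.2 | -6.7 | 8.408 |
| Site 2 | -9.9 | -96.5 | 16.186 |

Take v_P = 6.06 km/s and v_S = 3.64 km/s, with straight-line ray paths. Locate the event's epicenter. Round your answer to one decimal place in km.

Distance from S−P lag: d = Δt · v_P v_S / (v_P − v_S) = Δt · (6.06·3.64)/(6.06−3.64) ≈ 9.1150·Δt.
So d_Site 0 = 210.47, d_Site 1 = 76.64, d_Site 2 = 147.54 km.
Circle about each station: (x − 78.3)² + (y + 79.9)² = 210.47²; (x + 37.2)² + (y + 6.7)² = 76.64²; (x + 9.9)² + (y + 96.5)² = 147.54².
Subtracting the Site 0 equation from the Site 1 and Site 2 equations removes the quadratic terms:
-231.0 x + 146.4 y = 27337.76
-176.4 x − 33.2 y = 19424.93
Solving the 2×2 system: x ≈ -112.0, y ≈ 10.0 km.

-112.0 km east, 10.0 km north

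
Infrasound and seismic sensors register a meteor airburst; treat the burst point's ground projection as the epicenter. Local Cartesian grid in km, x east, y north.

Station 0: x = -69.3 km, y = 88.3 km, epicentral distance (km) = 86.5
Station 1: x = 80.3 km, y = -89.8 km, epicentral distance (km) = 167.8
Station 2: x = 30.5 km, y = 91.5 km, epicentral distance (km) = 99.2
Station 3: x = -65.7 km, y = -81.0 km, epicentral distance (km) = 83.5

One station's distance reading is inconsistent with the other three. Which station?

Station 2

Solve using three stations at a time. Using Station 0, Station 1, Station 3 (subtract circle equations pairwise → linear system) gives (x, y) ≈ (-60.0, 2.3).
Distances from that point to each station vs reported:
  Station 0: calculated 86.5 vs reported 86.5 → residual 0.0 km
  Station 1: calculated 167.8 vs reported 167.8 → residual 0.0 km
  Station 2: calculated 127.0 vs reported 99.2 → residual 27.8 km
  Station 3: calculated 83.5 vs reported 83.5 → residual 0.0 km
Station 0, Station 1, Station 3 are mutually consistent (residuals ≈ 0); Station 2 is off by 27.8 km.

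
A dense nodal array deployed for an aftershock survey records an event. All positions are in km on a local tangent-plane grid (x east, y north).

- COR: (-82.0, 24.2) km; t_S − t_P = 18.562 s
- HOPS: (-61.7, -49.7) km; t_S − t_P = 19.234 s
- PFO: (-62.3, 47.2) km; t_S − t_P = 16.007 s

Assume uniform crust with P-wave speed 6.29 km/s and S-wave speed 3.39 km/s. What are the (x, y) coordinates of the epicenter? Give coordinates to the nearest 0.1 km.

Distance from S−P lag: d = Δt · v_P v_S / (v_P − v_S) = Δt · (6.29·3.39)/(6.29−3.39) ≈ 7.3528·Δt.
So d_COR = 136.48, d_HOPS = 141.42, d_PFO = 117.70 km.
Circle about each station: (x + 82.0)² + (y − 24.2)² = 136.48²; (x + 61.7)² + (y + 49.7)² = 141.42²; (x + 62.3)² + (y − 47.2)² = 117.70².
Subtracting the COR equation from the HOPS and PFO equations removes the quadratic terms:
40.6 x − 147.8 y = -2405.49
39.4 x + 46.0 y = 3572.99
Solving the 2×2 system: x ≈ 54.3, y ≈ 31.2 km.

54.3 km east, 31.2 km north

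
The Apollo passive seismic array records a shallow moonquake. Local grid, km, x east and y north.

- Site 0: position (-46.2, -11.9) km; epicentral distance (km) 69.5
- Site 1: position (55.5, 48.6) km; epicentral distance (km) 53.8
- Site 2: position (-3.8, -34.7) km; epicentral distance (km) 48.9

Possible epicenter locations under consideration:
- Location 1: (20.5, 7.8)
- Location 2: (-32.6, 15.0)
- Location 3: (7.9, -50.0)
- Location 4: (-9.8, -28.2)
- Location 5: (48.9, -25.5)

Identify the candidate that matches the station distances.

For each candidate, compare |candidate − station| to the reported distance:
Location 1: residuals Site 0 0.0, Site 1 0.0, Site 2 0.1 → max 0.1 km
Location 2: residuals Site 0 39.4, Site 1 40.5, Site 2 8.5 → max 40.5 km
Location 3: residuals Site 0 3.3, Site 1 55.7, Site 2 29.6 → max 55.7 km
Location 4: residuals Site 0 29.6, Site 1 47.0, Site 2 40.1 → max 47.0 km
Location 5: residuals Site 0 26.6, Site 1 20.6, Site 2 4.6 → max 26.6 km
Only Location 1 has all residuals ≈ 0.

Location 1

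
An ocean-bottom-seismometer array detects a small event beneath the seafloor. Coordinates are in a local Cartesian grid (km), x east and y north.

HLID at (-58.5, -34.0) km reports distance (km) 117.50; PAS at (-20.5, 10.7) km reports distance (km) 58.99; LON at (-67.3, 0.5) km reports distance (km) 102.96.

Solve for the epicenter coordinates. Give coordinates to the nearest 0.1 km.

x ≈ 22.2 km, y ≈ 51.4 km

Circle about each station: (x + 58.5)² + (y + 34.0)² = 117.50²; (x + 20.5)² + (y − 10.7)² = 58.99²; (x + 67.3)² + (y − 0.5)² = 102.96².
Subtracting the HLID equation from the PAS and LON equations removes the quadratic terms:
76.0 x + 89.4 y = 6282.92
-17.6 x + 69.0 y = 3156.78
Solving the 2×2 system: x ≈ 22.2, y ≈ 51.4 km.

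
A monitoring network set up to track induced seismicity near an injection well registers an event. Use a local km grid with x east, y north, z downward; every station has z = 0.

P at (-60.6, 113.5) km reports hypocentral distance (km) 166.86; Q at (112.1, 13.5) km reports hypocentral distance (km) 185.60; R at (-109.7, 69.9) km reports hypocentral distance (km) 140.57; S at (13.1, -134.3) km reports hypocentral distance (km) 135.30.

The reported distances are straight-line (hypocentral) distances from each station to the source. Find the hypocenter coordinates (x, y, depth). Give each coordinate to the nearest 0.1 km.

Each station gives a sphere (x−x_i)² + (y−y_i)² + z² = d_i² (stations at z=0).
Subtracting the P sphere from Q and R: z² cancels, leaving linear equations in x and y:
345.4 x − 200.0 y = -10411.05
-98.2 x − 87.2 y = 8447.82
Solving: x ≈ -52.200, y ≈ -38.094 km (keep extra digits for the depth step; rounded: -52.2, -38.1).
Then from the P sphere: z² = 166.86² − (x + 60.6)² − (y − 113.5)² with x = -52.200, y = -38.094, so z ≈ 69.217 ≈ 69.2 km.

x ≈ -52.2 km, y ≈ -38.1 km, depth ≈ 69.2 km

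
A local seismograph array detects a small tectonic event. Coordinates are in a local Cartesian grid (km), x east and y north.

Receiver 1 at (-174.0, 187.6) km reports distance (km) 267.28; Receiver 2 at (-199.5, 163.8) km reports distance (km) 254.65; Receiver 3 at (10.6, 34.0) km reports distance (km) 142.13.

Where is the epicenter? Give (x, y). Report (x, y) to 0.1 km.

-90.2 km east, -66.2 km north

Circle about each station: (x + 174.0)² + (y − 187.6)² = 267.28²; (x + 199.5)² + (y − 163.8)² = 254.65²; (x − 10.6)² + (y − 34.0)² = 142.13².
Subtracting the Receiver 1 equation from the Receiver 2 and Receiver 3 equations removes the quadratic terms:
-51.0 x − 47.6 y = 7752.91
369.2 x − 307.2 y = -12963.74
Solving the 2×2 system: x ≈ -90.2, y ≈ -66.2 km.
Check against Receiver 1 (with the unrounded x, y): √((x + 174.0)²+(y − 187.6)²) = 267.29 ≈ 267.28 km. ✓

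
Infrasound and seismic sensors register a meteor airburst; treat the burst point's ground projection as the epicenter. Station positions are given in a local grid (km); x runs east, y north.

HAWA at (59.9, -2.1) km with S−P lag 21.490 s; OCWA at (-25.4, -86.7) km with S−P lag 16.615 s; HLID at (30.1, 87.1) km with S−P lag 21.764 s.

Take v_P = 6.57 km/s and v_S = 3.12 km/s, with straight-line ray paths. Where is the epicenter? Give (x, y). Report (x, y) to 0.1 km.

Distance from S−P lag: d = Δt · v_P v_S / (v_P − v_S) = Δt · (6.57·3.12)/(6.57−3.12) ≈ 5.9416·Δt.
So d_HAWA = 127.68, d_OCWA = 98.72, d_HLID = 129.31 km.
Circle about each station: (x − 59.9)² + (y + 2.1)² = 127.68²; (x + 25.4)² + (y + 86.7)² = 98.72²; (x − 30.1)² + (y − 87.1)² = 129.31².
Subtracting pairs of circle equations eliminates x²+y² and gives linear equations (the radical axes):
-170.6 x − 169.2 y = 11126.17
-59.6 x + 178.4 y = 4481.11
Solving the 2×2 system: x ≈ -67.7, y ≈ 2.5 km.

(-67.7, 2.5)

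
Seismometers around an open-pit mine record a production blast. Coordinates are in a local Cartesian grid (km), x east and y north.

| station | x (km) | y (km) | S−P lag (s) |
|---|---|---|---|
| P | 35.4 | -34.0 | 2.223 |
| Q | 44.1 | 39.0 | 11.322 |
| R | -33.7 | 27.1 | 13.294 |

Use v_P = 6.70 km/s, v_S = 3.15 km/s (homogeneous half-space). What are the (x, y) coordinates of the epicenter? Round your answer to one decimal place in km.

x ≈ 25.2 km, y ≈ -25.6 km

Distance from S−P lag: d = Δt · v_P v_S / (v_P − v_S) = Δt · (6.70·3.15)/(6.70−3.15) ≈ 5.9451·Δt.
So d_P = 13.22, d_Q = 67.31, d_R = 79.03 km.
Circle about each station: (x − 35.4)² + (y + 34.0)² = 13.22²; (x − 44.1)² + (y − 39.0)² = 67.31²; (x + 33.7)² + (y − 27.1)² = 79.03².
Subtracting the P equation from the Q and R equations removes the quadratic terms:
17.4 x + 146.0 y = -3299.22
-138.2 x + 122.2 y = -6610.03
Solving the 2×2 system: x ≈ 25.2, y ≈ -25.6 km.
Check against P (with the unrounded x, y): √((x − 35.4)²+(y + 34.0)²) = 13.22 ≈ 13.22 km. ✓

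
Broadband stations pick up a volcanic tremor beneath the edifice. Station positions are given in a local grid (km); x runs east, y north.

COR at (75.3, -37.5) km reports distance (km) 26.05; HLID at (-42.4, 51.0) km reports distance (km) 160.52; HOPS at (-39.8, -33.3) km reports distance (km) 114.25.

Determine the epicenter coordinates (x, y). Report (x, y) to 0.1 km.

Circle about each station: (x − 75.3)² + (y + 37.5)² = 26.05²; (x + 42.4)² + (y − 51.0)² = 160.52²; (x + 39.8)² + (y + 33.3)² = 114.25².
Subtracting the COR equation from the HLID and HOPS equations removes the quadratic terms:
-235.4 x + 177.0 y = -27765.65
-230.2 x + 8.4 y = -16757.87
Solving the 2×2 system: x ≈ 70.5, y ≈ -63.1 km.
Check against COR (with the unrounded x, y): √((x − 75.3)²+(y + 37.5)²) = 26.06 ≈ 26.05 km. ✓

(70.5, -63.1)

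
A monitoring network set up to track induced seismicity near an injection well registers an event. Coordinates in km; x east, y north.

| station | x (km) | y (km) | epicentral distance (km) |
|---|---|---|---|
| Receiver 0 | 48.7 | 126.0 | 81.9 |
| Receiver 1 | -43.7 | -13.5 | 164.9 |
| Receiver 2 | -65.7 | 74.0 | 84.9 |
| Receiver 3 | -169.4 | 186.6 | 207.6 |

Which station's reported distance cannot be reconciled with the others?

Solve using three stations at a time. Using Receiver 0, Receiver 1, Receiver 2 (subtract circle equations pairwise → linear system) gives (x, y) ≈ (-29.4, 150.8).
Distances from that point to each station vs reported:
  Receiver 0: calculated 81.9 vs reported 81.9 → residual 0.0 km
  Receiver 1: calculated 164.9 vs reported 164.9 → residual 0.0 km
  Receiver 2: calculated 84.9 vs reported 84.9 → residual 0.0 km
  Receiver 3: calculated 144.5 vs reported 207.6 → residual 63.1 km
Receiver 0, Receiver 1, Receiver 2 are mutually consistent (residuals ≈ 0); Receiver 3 is off by 63.1 km.

Receiver 3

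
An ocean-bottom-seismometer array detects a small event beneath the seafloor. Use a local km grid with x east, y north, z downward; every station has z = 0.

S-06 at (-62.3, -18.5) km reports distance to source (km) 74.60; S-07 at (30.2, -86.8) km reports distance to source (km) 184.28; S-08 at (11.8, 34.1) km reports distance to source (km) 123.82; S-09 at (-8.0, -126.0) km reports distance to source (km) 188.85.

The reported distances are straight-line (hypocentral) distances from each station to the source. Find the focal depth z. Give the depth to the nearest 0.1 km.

Each station gives a sphere (x−x_i)² + (y−y_i)² + z² = d_i² (stations at z=0).
Subtracting the S-06 sphere from S-07 and S-08: z² cancels, leaving linear equations in x and y:
185.0 x − 136.6 y = -24171.22
148.2 x + 105.2 y = -12687.72
Solving: x ≈ -107.690, y ≈ 31.102 km (keep extra digits for the depth step; rounded: -107.7, 31.1).
Then from the S-06 sphere: z² = 74.60² − (x + 62.3)² − (y + 18.5)² with x = -107.690, y = 31.102, so z ≈ 32.319 ≈ 32.3 km.

32.3 km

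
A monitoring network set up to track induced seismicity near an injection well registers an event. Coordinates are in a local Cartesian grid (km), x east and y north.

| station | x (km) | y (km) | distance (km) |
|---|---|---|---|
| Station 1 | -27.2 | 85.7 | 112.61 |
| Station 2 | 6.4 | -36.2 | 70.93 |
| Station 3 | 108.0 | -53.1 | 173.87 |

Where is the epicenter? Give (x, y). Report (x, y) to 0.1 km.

Circle about each station: (x + 27.2)² + (y − 85.7)² = 112.61²; (x − 6.4)² + (y + 36.2)² = 70.93²; (x − 108.0)² + (y + 53.1)² = 173.87².
Subtracting the Station 1 equation from the Station 2 and Station 3 equations removes the quadratic terms:
67.2 x − 243.8 y = 917.02
270.4 x − 277.6 y = -11150.48
Solving the 2×2 system: x ≈ -62.9, y ≈ -21.1 km.
Check against Station 1 (with the unrounded x, y): √((x + 27.2)²+(y − 85.7)²) = 112.61 ≈ 112.61 km. ✓

(-62.9, -21.1)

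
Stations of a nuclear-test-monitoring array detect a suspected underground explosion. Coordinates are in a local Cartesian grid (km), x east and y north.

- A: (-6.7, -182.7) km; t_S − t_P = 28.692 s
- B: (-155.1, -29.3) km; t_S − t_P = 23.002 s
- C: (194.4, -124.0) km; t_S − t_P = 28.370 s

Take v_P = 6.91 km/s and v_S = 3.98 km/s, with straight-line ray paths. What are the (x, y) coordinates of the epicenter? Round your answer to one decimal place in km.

Distance from S−P lag: d = Δt · v_P v_S / (v_P − v_S) = Δt · (6.91·3.98)/(6.91−3.98) ≈ 9.3863·Δt.
So d_A = 269.31, d_B = 215.90, d_C = 266.29 km.
Circle about each station: (x + 6.7)² + (y + 182.7)² = 269.31²; (x + 155.1)² + (y + 29.3)² = 215.90²; (x − 194.4)² + (y + 124.0)² = 266.29².
Subtracting pairs of circle equations eliminates x²+y² and gives linear equations (the radical axes):
-296.8 x + 306.8 y = 17405.39
402.2 x + 117.4 y = 21360.69
Solving the 2×2 system: x ≈ 28.5, y ≈ 84.3 km.

x ≈ 28.5 km, y ≈ 84.3 km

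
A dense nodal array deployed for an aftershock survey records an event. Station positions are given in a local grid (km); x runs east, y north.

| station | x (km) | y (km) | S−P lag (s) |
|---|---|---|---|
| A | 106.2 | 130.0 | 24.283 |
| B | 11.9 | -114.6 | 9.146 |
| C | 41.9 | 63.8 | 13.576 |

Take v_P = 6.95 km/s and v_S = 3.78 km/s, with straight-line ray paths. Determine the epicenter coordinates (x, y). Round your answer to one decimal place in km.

Distance from S−P lag: d = Δt · v_P v_S / (v_P − v_S) = Δt · (6.95·3.78)/(6.95−3.78) ≈ 8.2874·Δt.
So d_A = 201.24, d_B = 75.80, d_C = 112.51 km.
Circle about each station: (x − 106.2)² + (y − 130.0)² = 201.24²; (x − 11.9)² + (y + 114.6)² = 75.80²; (x − 41.9)² + (y − 63.8)² = 112.51².
Subtracting the A equation from the B and C equations removes the quadratic terms:
-188.6 x − 489.2 y = 19848.23
-128.6 x − 132.4 y = 5486.65
Solving the 2×2 system: x ≈ -1.5, y ≈ -40.0 km.

-1.5 km east, -40.0 km north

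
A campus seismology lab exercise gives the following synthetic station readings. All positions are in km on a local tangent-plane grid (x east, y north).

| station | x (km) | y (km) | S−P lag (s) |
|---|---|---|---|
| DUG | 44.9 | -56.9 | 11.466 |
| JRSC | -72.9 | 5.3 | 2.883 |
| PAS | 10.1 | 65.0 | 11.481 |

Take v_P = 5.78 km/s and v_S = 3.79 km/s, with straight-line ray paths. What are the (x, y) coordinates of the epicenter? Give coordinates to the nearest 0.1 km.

Distance from S−P lag: d = Δt · v_P v_S / (v_P − v_S) = Δt · (5.78·3.79)/(5.78−3.79) ≈ 11.0081·Δt.
So d_DUG = 126.22, d_JRSC = 31.74, d_PAS = 126.38 km.
Circle about each station: (x − 44.9)² + (y + 56.9)² = 126.22²; (x + 72.9)² + (y − 5.3)² = 31.74²; (x − 10.1)² + (y − 65.0)² = 126.38².
Subtracting pairs of circle equations eliminates x²+y² and gives linear equations (the radical axes):
-235.6 x + 124.4 y = 15012.94
-69.6 x + 243.8 y = -967.03
Solving the 2×2 system: x ≈ -77.5, y ≈ -26.1 km.

(-77.5, -26.1)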